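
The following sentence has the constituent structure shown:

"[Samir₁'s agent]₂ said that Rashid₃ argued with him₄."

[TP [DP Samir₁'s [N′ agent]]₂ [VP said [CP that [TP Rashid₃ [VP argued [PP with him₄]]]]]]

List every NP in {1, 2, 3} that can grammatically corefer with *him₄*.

*him* is a pronoun, so Principle B applies: it must be free in its binding domain.
Binding domain of *him₄*: the embedded TP, whose subject is Rashid₃.
*Samir₁* and the pronoun do not c-command one another → neither Principle B nor Principle C is at stake; coindexation permitted.
*[Samir₁'s agent]₂* c-commands the pronoun but from outside its binding domain, and is not c-commanded by it → coindexation permitted.
*Rashid₃* c-commands the pronoun within its binding domain → coindexation would violate Principle B.

{1, 2}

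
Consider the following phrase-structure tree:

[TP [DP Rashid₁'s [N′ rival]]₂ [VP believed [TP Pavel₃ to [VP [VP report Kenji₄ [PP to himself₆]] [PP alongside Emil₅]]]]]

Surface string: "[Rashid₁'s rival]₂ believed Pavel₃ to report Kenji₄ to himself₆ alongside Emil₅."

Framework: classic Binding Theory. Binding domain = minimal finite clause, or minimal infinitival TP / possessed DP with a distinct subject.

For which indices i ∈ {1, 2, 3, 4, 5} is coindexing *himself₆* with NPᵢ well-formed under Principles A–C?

{3, 4}

*himself* is an anaphor, so Principle A applies: it must be bound in its binding domain.
Binding domain of *himself₆*: the embedded TP, whose subject is Pavel₃.
*Rashid₁* does not c-command the anaphor → cannot bind it.
*[Rashid₁'s rival]₂* c-commands the anaphor but is outside its binding domain → cannot satisfy Principle A.
*Pavel₃* c-commands the anaphor within its binding domain → licit binder.
*Kenji₄* c-commands the anaphor within its binding domain → licit binder.
*Emil₅* does not c-command the anaphor → cannot bind it.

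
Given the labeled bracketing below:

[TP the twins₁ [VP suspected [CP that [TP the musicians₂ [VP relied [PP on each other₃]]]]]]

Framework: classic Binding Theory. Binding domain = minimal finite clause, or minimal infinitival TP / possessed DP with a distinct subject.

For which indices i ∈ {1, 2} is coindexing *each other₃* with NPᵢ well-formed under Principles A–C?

*each other* is an anaphor, so Principle A applies: it must be bound in its binding domain.
Binding domain of *each other₃*: the embedded TP, whose subject is the musicians₂.
*the twins₁* c-commands the anaphor but is outside its binding domain → cannot satisfy Principle A.
*the musicians₂* c-commands the anaphor within its binding domain → licit binder.

{2}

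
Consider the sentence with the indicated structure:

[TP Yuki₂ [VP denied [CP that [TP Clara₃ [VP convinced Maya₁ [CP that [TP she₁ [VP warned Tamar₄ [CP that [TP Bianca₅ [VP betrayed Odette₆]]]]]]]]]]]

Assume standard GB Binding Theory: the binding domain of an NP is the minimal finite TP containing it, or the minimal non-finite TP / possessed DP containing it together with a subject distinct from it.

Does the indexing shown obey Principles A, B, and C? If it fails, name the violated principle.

grammatical

The two coindexed NPs are *Maya₁* and *she₁*.
*she₁* is a pronoun; nothing c-commands it within its binding domain (the embedded TP.), so Principle B holds trivially.
*Maya₁* is an R-expression; *she₁* does not c-command it, and no other NP shares its index, so Principle C is satisfied.
All principles are respected.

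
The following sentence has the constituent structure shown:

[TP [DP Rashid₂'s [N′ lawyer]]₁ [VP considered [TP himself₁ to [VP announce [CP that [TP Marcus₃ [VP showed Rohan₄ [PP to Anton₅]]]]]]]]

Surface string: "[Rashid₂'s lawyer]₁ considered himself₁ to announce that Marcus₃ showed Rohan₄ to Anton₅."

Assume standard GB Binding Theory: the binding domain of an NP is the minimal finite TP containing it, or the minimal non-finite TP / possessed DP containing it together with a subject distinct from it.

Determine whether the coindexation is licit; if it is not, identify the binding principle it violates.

The two coindexed NPs are *[Rashid₂'s lawyer]₁* and *himself₁*.
*himself₁* is an anaphor; its binding domain is the matrix TP, whose subject is [Rashid₂'s lawyer]₁. *[Rashid₂'s lawyer]₁* c-commands it within that domain and shares its index, so Principle A is satisfied.
*[Rashid₂'s lawyer]₁* is an R-expression; *himself₁* does not c-command it, and no other NP shares its index, so Principle C is satisfied.
All principles are respected.

grammatical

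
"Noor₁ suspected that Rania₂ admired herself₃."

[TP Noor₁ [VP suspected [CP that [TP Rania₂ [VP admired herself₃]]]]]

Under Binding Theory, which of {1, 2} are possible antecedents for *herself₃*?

{2}

*herself* is an anaphor, so Principle A applies: it must be bound in its binding domain.
Binding domain of *herself₃*: the embedded TP, whose subject is Rania₂.
*Noor₁* c-commands the anaphor but is outside its binding domain → cannot satisfy Principle A.
*Rania₂* c-commands the anaphor within its binding domain → licit binder.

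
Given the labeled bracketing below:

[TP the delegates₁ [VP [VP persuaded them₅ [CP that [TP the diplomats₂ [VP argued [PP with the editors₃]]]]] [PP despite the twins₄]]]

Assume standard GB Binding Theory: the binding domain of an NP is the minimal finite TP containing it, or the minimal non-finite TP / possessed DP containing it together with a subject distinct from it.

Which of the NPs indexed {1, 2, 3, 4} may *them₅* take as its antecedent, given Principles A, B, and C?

{4}

*them* is a pronoun, so Principle B applies: it must be free in its binding domain.
Binding domain of *them₅*: the matrix TP, whose subject is the delegates₁.
*the delegates₁* c-commands the pronoun within its binding domain → coindexation would violate Principle B.
*the diplomats₂*: the pronoun c-commands this R-expression → coindexation would violate Principle C on *the diplomats₂*.
*the editors₃*: the pronoun c-commands this R-expression → coindexation would violate Principle C on *the editors₃*.
*the twins₄* and the pronoun do not c-command one another → neither Principle B nor Principle C is at stake; coindexation permitted.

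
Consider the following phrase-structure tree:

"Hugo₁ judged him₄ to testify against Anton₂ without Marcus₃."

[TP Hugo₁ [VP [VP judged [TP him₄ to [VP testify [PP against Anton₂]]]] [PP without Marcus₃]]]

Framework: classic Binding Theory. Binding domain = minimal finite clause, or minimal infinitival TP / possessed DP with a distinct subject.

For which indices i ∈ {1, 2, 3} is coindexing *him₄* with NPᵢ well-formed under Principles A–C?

*him* is a pronoun, so Principle B applies: it must be free in its binding domain.
Binding domain of *him₄*: the matrix TP, whose subject is Hugo₁.
*Hugo₁* c-commands the pronoun within its binding domain → coindexation would violate Principle B.
*Anton₂*: the pronoun c-commands this R-expression → coindexation would violate Principle C on *Anton₂*.
*Marcus₃* and the pronoun do not c-command one another → neither Principle B nor Principle C is at stake; coindexation permitted.

{3}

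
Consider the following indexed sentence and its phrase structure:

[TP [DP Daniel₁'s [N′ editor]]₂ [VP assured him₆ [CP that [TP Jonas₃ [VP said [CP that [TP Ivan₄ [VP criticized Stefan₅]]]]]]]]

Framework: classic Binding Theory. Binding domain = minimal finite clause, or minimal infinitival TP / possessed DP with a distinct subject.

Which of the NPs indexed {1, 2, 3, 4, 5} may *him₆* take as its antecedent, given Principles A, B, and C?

*him* is a pronoun, so Principle B applies: it must be free in its binding domain.
Binding domain of *him₆*: the matrix TP, whose subject is [Daniel₁'s editor]₂.
*Daniel₁* and the pronoun do not c-command one another → neither Principle B nor Principle C is at stake; coindexation permitted.
*[Daniel₁'s editor]₂* c-commands the pronoun within its binding domain → coindexation would violate Principle B.
*Jonas₃*: the pronoun c-commands this R-expression → coindexation would violate Principle C on *Jonas₃*.
*Ivan₄*: the pronoun c-commands this R-expression → coindexation would violate Principle C on *Ivan₄*.
*Stefan₅*: the pronoun c-commands this R-expression → coindexation would violate Principle C on *Stefan₅*.

{1}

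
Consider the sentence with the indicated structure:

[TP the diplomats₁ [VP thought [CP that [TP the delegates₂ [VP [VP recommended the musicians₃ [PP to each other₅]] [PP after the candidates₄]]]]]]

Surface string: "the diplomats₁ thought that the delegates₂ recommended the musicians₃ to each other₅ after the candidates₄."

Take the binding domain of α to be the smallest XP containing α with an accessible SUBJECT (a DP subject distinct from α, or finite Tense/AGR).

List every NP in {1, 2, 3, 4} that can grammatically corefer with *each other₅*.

*each other* is an anaphor, so Principle A applies: it must be bound in its binding domain.
Binding domain of *each other₅*: the embedded TP, whose subject is the delegates₂.
*the diplomats₁* c-commands the anaphor but is outside its binding domain → cannot satisfy Principle A.
*the delegates₂* c-commands the anaphor within its binding domain → licit binder.
*the musicians₃* c-commands the anaphor within its binding domain → licit binder.
*the candidates₄* does not c-command the anaphor → cannot bind it.

{2, 3}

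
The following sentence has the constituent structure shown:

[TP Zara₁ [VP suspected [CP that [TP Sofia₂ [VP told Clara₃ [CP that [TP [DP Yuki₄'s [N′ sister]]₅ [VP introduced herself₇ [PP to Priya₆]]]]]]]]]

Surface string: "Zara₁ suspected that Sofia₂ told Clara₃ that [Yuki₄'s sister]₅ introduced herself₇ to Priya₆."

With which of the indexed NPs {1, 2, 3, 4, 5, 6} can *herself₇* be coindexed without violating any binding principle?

{5}

*herself* is an anaphor, so Principle A applies: it must be bound in its binding domain.
Binding domain of *herself₇*: the embedded TP, whose subject is [Yuki₄'s sister]₅.
*Zara₁* c-commands the anaphor but is outside its binding domain → cannot satisfy Principle A.
*Sofia₂* c-commands the anaphor but is outside its binding domain → cannot satisfy Principle A.
*Clara₃* c-commands the anaphor but is outside its binding domain → cannot satisfy Principle A.
*Yuki₄* does not c-command the anaphor → cannot bind it.
*[Yuki₄'s sister]₅* c-commands the anaphor within its binding domain → licit binder.
*Priya₆* does not c-command the anaphor → cannot bind it.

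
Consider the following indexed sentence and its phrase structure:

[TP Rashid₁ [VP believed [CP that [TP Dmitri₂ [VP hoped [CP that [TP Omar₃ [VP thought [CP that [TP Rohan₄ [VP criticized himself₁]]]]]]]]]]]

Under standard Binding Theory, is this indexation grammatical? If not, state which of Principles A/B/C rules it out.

Principle A

The two coindexed NPs are *Rashid₁* and *himself₁*.
*himself₁* is an anaphor. Principle A requires it to be bound within its binding domain — the embedded TP, whose subject is Rohan₄.
Within that domain it is c-commanded by *Rohan₄*, which does not share its index.
*Rashid₁* does c-command the anaphor, but from outside its binding domain.
The anaphor is unbound in its domain → Principle A violation.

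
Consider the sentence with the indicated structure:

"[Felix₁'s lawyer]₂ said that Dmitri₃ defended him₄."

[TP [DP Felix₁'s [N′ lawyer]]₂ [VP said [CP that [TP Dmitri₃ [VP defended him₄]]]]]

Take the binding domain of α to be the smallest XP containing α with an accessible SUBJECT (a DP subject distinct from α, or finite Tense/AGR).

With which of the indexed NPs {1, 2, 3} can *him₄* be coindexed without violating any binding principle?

{1, 2}

*him* is a pronoun, so Principle B applies: it must be free in its binding domain.
Binding domain of *him₄*: the embedded TP, whose subject is Dmitri₃.
*Felix₁* and the pronoun do not c-command one another → neither Principle B nor Principle C is at stake; coindexation permitted.
*[Felix₁'s lawyer]₂* c-commands the pronoun but from outside its binding domain, and is not c-commanded by it → coindexation permitted.
*Dmitri₃* c-commands the pronoun within its binding domain → coindexation would violate Principle B.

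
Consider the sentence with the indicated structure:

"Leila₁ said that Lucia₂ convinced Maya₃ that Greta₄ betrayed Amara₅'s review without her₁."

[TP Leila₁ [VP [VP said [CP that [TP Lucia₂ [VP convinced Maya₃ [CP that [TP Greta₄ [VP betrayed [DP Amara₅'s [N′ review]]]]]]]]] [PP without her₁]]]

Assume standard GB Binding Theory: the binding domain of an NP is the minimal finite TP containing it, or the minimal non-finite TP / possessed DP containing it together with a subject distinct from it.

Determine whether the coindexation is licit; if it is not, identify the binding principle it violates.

The two coindexed NPs are *Leila₁* and *her₁*.
*her₁* is a pronoun. Its binding domain is the matrix TP, whose subject is Leila₁.
*Leila₁* c-commands it within that domain and carries the same index.
The pronoun is locally bound → Principle B violation.

Principle B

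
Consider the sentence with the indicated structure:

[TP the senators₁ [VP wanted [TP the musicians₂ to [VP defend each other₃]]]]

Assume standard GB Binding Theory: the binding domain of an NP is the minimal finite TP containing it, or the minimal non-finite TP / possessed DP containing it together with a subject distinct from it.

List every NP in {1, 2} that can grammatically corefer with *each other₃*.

{2}

*each other* is an anaphor, so Principle A applies: it must be bound in its binding domain.
Binding domain of *each other₃*: the embedded TP, whose subject is the musicians₂.
*the senators₁* c-commands the anaphor but is outside its binding domain → cannot satisfy Principle A.
*the musicians₂* c-commands the anaphor within its binding domain → licit binder.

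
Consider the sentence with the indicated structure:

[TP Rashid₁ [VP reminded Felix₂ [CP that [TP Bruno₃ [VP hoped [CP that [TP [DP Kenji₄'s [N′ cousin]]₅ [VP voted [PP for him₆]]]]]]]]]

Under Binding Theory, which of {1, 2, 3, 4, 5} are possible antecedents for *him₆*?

*him* is a pronoun, so Principle B applies: it must be free in its binding domain.
Binding domain of *him₆*: the embedded TP, whose subject is [Kenji₄'s cousin]₅.
*Rashid₁* c-commands the pronoun but from outside its binding domain, and is not c-commanded by it → coindexation permitted.
*Felix₂* c-commands the pronoun but from outside its binding domain, and is not c-commanded by it → coindexation permitted.
*Bruno₃* c-commands the pronoun but from outside its binding domain, and is not c-commanded by it → coindexation permitted.
*Kenji₄* and the pronoun do not c-command one another → neither Principle B nor Principle C is at stake; coindexation permitted.
*[Kenji₄'s cousin]₅* c-commands the pronoun within its binding domain → coindexation would violate Principle B.

{1, 2, 3, 4}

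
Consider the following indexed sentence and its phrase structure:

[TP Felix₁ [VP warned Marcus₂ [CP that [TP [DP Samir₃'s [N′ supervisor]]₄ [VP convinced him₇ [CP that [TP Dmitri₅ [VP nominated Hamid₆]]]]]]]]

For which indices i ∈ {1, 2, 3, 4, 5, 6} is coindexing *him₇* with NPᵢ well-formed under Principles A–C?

*him* is a pronoun, so Principle B applies: it must be free in its binding domain.
Binding domain of *him₇*: the embedded TP, whose subject is [Samir₃'s supervisor]₄.
*Felix₁* c-commands the pronoun but from outside its binding domain, and is not c-commanded by it → coindexation permitted.
*Marcus₂* c-commands the pronoun but from outside its binding domain, and is not c-commanded by it → coindexation permitted.
*Samir₃* and the pronoun do not c-command one another → neither Principle B nor Principle C is at stake; coindexation permitted.
*[Samir₃'s supervisor]₄* c-commands the pronoun within its binding domain → coindexation would violate Principle B.
*Dmitri₅*: the pronoun c-commands this R-expression → coindexation would violate Principle C on *Dmitri₅*.
*Hamid₆*: the pronoun c-commands this R-expression → coindexation would violate Principle C on *Hamid₆*.

{1, 2, 3}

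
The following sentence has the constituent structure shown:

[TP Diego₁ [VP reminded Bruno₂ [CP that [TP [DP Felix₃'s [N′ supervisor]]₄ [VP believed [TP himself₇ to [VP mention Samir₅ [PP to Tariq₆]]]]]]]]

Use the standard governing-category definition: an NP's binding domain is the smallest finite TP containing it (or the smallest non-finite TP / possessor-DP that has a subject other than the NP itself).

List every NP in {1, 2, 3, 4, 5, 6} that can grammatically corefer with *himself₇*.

{4}

*himself* is an anaphor, so Principle A applies: it must be bound in its binding domain.
Binding domain of *himself₇*: the embedded TP, whose subject is [Felix₃'s supervisor]₄.
*Diego₁* c-commands the anaphor but is outside its binding domain → cannot satisfy Principle A.
*Bruno₂* c-commands the anaphor but is outside its binding domain → cannot satisfy Principle A.
*Felix₃* does not c-command the anaphor → cannot bind it.
*[Felix₃'s supervisor]₄* c-commands the anaphor within its binding domain → licit binder.
*Samir₅* does not c-command the anaphor → cannot bind it.
*Tariq₆* does not c-command the anaphor → cannot bind it.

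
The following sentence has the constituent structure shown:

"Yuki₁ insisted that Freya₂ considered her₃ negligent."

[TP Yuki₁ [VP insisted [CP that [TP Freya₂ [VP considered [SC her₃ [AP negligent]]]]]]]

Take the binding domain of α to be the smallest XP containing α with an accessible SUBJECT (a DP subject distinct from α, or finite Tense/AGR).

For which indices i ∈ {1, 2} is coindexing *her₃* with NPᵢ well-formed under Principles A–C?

*her* is a pronoun, so Principle B applies: it must be free in its binding domain.
Binding domain of *her₃*: the embedded TP, whose subject is Freya₂.
*Yuki₁* c-commands the pronoun but from outside its binding domain, and is not c-commanded by it → coindexation permitted.
*Freya₂* c-commands the pronoun within its binding domain → coindexation would violate Principle B.

{1}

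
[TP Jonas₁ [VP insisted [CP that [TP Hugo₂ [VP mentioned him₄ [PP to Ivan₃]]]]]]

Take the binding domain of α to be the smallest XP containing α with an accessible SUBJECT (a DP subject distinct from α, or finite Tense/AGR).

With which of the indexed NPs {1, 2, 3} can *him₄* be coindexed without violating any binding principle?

*him* is a pronoun, so Principle B applies: it must be free in its binding domain.
Binding domain of *him₄*: the embedded TP, whose subject is Hugo₂.
*Jonas₁* c-commands the pronoun but from outside its binding domain, and is not c-commanded by it → coindexation permitted.
*Hugo₂* c-commands the pronoun within its binding domain → coindexation would violate Principle B.
*Ivan₃*: the pronoun c-commands this R-expression → coindexation would violate Principle C on *Ivan₃*.

{1}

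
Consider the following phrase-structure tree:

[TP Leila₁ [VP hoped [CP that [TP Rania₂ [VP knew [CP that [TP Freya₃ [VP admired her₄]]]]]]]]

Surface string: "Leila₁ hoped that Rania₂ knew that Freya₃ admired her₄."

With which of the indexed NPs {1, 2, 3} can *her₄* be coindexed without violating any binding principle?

{1, 2}

*her* is a pronoun, so Principle B applies: it must be free in its binding domain.
Binding domain of *her₄*: the embedded TP, whose subject is Freya₃.
*Leila₁* c-commands the pronoun but from outside its binding domain, and is not c-commanded by it → coindexation permitted.
*Rania₂* c-commands the pronoun but from outside its binding domain, and is not c-commanded by it → coindexation permitted.
*Freya₃* c-commands the pronoun within its binding domain → coindexation would violate Principle B.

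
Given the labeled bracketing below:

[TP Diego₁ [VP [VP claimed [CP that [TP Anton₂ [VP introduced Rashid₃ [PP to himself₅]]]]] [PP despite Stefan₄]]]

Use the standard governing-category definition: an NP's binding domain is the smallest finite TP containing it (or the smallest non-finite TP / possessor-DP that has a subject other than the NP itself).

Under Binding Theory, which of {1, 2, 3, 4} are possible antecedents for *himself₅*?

*himself* is an anaphor, so Principle A applies: it must be bound in its binding domain.
Binding domain of *himself₅*: the embedded TP, whose subject is Anton₂.
*Diego₁* c-commands the anaphor but is outside its binding domain → cannot satisfy Principle A.
*Anton₂* c-commands the anaphor within its binding domain → licit binder.
*Rashid₃* c-commands the anaphor within its binding domain → licit binder.
*Stefan₄* does not c-command the anaphor → cannot bind it.

{2, 3}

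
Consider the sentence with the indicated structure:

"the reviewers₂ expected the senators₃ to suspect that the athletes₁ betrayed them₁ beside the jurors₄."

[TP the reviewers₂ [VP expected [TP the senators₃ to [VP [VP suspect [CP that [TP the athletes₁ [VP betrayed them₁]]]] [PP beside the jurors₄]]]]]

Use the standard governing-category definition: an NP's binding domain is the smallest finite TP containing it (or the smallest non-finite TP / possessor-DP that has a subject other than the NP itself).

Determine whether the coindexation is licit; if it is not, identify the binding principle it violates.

The two coindexed NPs are *the athletes₁* and *them₁*.
*them₁* is a pronoun. Its binding domain is the embedded TP, whose subject is the athletes₁.
*the athletes₁* c-commands it within that domain and carries the same index.
The pronoun is locally bound → Principle B violation.

Principle B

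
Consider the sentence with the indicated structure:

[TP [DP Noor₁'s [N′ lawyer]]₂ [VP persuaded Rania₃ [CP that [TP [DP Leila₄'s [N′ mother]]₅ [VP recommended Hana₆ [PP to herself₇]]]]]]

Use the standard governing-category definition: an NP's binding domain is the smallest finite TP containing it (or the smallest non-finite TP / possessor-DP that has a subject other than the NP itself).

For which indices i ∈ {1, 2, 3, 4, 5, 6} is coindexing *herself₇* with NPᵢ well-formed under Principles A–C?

{5, 6}

*herself* is an anaphor, so Principle A applies: it must be bound in its binding domain.
Binding domain of *herself₇*: the embedded TP, whose subject is [Leila₄'s mother]₅.
*Noor₁* does not c-command the anaphor → cannot bind it.
*[Noor₁'s lawyer]₂* c-commands the anaphor but is outside its binding domain → cannot satisfy Principle A.
*Rania₃* c-commands the anaphor but is outside its binding domain → cannot satisfy Principle A.
*Leila₄* does not c-command the anaphor → cannot bind it.
*[Leila₄'s mother]₅* c-commands the anaphor within its binding domain → licit binder.
*Hana₆* c-commands the anaphor within its binding domain → licit binder.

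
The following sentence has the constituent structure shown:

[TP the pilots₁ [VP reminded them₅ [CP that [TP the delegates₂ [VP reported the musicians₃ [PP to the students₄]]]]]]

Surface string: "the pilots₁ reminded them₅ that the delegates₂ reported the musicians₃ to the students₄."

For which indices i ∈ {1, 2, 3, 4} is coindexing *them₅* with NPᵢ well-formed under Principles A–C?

none

*them* is a pronoun, so Principle B applies: it must be free in its binding domain.
Binding domain of *them₅*: the matrix TP, whose subject is the pilots₁.
*the pilots₁* c-commands the pronoun within its binding domain → coindexation would violate Principle B.
*the delegates₂*: the pronoun c-commands this R-expression → coindexation would violate Principle C on *the delegates₂*.
*the musicians₃*: the pronoun c-commands this R-expression → coindexation would violate Principle C on *the musicians₃*.
*the students₄*: the pronoun c-commands this R-expression → coindexation would violate Principle C on *the students₄*.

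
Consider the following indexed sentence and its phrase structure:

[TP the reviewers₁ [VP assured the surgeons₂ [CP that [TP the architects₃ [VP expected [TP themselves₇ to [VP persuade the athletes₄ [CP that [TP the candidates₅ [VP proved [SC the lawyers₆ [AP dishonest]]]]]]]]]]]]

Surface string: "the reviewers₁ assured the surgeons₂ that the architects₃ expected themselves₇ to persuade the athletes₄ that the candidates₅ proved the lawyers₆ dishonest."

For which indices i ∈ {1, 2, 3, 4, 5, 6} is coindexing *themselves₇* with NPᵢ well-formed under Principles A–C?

{3}

*themselves* is an anaphor, so Principle A applies: it must be bound in its binding domain.
Binding domain of *themselves₇*: the embedded TP, whose subject is the architects₃.
*the reviewers₁* c-commands the anaphor but is outside its binding domain → cannot satisfy Principle A.
*the surgeons₂* c-commands the anaphor but is outside its binding domain → cannot satisfy Principle A.
*the architects₃* c-commands the anaphor within its binding domain → licit binder.
*the athletes₄* does not c-command the anaphor → cannot bind it.
*the candidates₅* does not c-command the anaphor → cannot bind it.
*the lawyers₆* does not c-command the anaphor → cannot bind it.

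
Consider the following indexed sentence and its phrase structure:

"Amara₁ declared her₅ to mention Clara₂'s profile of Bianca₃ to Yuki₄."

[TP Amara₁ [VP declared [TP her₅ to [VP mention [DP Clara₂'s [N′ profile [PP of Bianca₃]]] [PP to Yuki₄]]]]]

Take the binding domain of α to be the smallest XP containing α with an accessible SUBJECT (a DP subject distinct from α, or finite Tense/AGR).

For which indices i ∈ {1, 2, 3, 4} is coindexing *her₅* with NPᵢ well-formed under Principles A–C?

*her* is a pronoun, so Principle B applies: it must be free in its binding domain.
Binding domain of *her₅*: the matrix TP, whose subject is Amara₁.
*Amara₁* c-commands the pronoun within its binding domain → coindexation would violate Principle B.
*Clara₂*: the pronoun c-commands this R-expression → coindexation would violate Principle C on *Clara₂*.
*Bianca₃*: the pronoun c-commands this R-expression → coindexation would violate Principle C on *Bianca₃*.
*Yuki₄*: the pronoun c-commands this R-expression → coindexation would violate Principle C on *Yuki₄*.

none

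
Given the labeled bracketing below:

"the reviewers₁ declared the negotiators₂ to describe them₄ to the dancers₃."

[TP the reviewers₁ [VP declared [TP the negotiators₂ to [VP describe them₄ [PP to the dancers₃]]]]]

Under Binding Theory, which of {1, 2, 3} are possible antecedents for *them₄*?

{1}

*them* is a pronoun, so Principle B applies: it must be free in its binding domain.
Binding domain of *them₄*: the embedded TP, whose subject is the negotiators₂.
*the reviewers₁* c-commands the pronoun but from outside its binding domain, and is not c-commanded by it → coindexation permitted.
*the negotiators₂* c-commands the pronoun within its binding domain → coindexation would violate Principle B.
*the dancers₃*: the pronoun c-commands this R-expression → coindexation would violate Principle C on *the dancers₃*.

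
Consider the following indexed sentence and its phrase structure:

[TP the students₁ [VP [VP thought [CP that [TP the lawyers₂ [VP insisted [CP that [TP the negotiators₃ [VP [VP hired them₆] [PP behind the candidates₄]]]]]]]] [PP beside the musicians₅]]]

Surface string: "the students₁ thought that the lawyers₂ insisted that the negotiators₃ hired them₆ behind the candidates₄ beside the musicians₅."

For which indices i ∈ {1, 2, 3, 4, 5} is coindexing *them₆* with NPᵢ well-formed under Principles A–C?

{1, 2, 4, 5}

*them* is a pronoun, so Principle B applies: it must be free in its binding domain.
Binding domain of *them₆*: the embedded TP, whose subject is the negotiators₃.
*the students₁* c-commands the pronoun but from outside its binding domain, and is not c-commanded by it → coindexation permitted.
*the lawyers₂* c-commands the pronoun but from outside its binding domain, and is not c-commanded by it → coindexation permitted.
*the negotiators₃* c-commands the pronoun within its binding domain → coindexation would violate Principle B.
*the candidates₄* and the pronoun do not c-command one another → neither Principle B nor Principle C is at stake; coindexation permitted.
*the musicians₅* and the pronoun do not c-command one another → neither Principle B nor Principle C is at stake; coindexation permitted.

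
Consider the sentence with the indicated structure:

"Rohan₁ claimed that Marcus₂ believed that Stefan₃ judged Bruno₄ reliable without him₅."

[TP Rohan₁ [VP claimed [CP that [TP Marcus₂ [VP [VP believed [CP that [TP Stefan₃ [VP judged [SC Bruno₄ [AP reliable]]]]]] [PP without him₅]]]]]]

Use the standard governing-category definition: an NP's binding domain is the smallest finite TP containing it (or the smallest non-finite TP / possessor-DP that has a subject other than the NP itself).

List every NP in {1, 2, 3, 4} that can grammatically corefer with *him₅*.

{1, 3, 4}

*him* is a pronoun, so Principle B applies: it must be free in its binding domain.
Binding domain of *him₅*: the embedded TP, whose subject is Marcus₂.
*Rohan₁* c-commands the pronoun but from outside its binding domain, and is not c-commanded by it → coindexation permitted.
*Marcus₂* c-commands the pronoun within its binding domain → coindexation would violate Principle B.
*Stefan₃* and the pronoun do not c-command one another → neither Principle B nor Principle C is at stake; coindexation permitted.
*Bruno₄* and the pronoun do not c-command one another → neither Principle B nor Principle C is at stake; coindexation permitted.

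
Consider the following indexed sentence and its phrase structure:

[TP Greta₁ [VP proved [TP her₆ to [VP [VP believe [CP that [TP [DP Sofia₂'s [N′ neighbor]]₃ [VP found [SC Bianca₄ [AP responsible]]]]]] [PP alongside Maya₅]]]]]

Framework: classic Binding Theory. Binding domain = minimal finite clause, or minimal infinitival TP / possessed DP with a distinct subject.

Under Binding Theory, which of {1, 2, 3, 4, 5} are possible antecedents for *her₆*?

*her* is a pronoun, so Principle B applies: it must be free in its binding domain.
Binding domain of *her₆*: the matrix TP, whose subject is Greta₁.
*Greta₁* c-commands the pronoun within its binding domain → coindexation would violate Principle B.
*Sofia₂*: the pronoun c-commands this R-expression → coindexation would violate Principle C on *Sofia₂*.
*[Sofia₂'s neighbor]₃*: the pronoun c-commands this R-expression → coindexation would violate Principle C on *[Sofia₂'s neighbor]₃*.
*Bianca₄*: the pronoun c-commands this R-expression → coindexation would violate Principle C on *Bianca₄*.
*Maya₅*: the pronoun c-commands this R-expression → coindexation would violate Principle C on *Maya₅*.

none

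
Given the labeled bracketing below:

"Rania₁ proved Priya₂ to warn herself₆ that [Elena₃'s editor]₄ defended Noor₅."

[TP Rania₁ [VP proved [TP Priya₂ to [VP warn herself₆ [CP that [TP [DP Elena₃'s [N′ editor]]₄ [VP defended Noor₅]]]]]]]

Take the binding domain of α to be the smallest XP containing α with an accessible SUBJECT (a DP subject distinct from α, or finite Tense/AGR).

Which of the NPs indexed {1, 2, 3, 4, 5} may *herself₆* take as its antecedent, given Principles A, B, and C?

*herself* is an anaphor, so Principle A applies: it must be bound in its binding domain.
Binding domain of *herself₆*: the embedded TP, whose subject is Priya₂.
*Rania₁* c-commands the anaphor but is outside its binding domain → cannot satisfy Principle A.
*Priya₂* c-commands the anaphor within its binding domain → licit binder.
*Elena₃* does not c-command the anaphor → cannot bind it.
*[Elena₃'s editor]₄* does not c-command the anaphor → cannot bind it.
*Noor₅* does not c-command the anaphor → cannot bind it.

{2}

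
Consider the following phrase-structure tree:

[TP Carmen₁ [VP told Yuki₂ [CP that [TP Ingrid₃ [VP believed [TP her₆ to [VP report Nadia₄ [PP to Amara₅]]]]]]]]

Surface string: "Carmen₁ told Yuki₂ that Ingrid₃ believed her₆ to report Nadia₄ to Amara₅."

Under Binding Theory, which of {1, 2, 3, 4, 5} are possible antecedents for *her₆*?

*her* is a pronoun, so Principle B applies: it must be free in its binding domain.
Binding domain of *her₆*: the embedded TP, whose subject is Ingrid₃.
*Carmen₁* c-commands the pronoun but from outside its binding domain, and is not c-commanded by it → coindexation permitted.
*Yuki₂* c-commands the pronoun but from outside its binding domain, and is not c-commanded by it → coindexation permitted.
*Ingrid₃* c-commands the pronoun within its binding domain → coindexation would violate Principle B.
*Nadia₄*: the pronoun c-commands this R-expression → coindexation would violate Principle C on *Nadia₄*.
*Amara₅*: the pronoun c-commands this R-expression → coindexation would violate Principle C on *Amara₅*.

{1, 2}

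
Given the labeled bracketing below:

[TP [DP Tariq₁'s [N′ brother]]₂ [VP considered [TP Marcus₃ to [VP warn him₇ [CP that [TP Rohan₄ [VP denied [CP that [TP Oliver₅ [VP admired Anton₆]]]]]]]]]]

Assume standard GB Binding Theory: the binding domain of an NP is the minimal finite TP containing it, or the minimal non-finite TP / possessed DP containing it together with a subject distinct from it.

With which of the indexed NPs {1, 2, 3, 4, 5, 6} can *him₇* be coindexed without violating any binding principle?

*him* is a pronoun, so Principle B applies: it must be free in its binding domain.
Binding domain of *him₇*: the embedded TP, whose subject is Marcus₃.
*Tariq₁* and the pronoun do not c-command one another → neither Principle B nor Principle C is at stake; coindexation permitted.
*[Tariq₁'s brother]₂* c-commands the pronoun but from outside its binding domain, and is not c-commanded by it → coindexation permitted.
*Marcus₃* c-commands the pronoun within its binding domain → coindexation would violate Principle B.
*Rohan₄*: the pronoun c-commands this R-expression → coindexation would violate Principle C on *Rohan₄*.
*Oliver₅*: the pronoun c-commands this R-expression → coindexation would violate Principle C on *Oliver₅*.
*Anton₆*: the pronoun c-commands this R-expression → coindexation would violate Principle C on *Anton₆*.

{1, 2}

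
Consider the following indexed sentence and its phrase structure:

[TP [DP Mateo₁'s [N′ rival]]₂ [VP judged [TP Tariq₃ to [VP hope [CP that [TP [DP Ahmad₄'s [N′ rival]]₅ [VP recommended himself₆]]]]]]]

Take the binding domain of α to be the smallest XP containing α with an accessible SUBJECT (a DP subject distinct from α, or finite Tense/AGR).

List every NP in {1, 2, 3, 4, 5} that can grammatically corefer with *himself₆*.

{5}

*himself* is an anaphor, so Principle A applies: it must be bound in its binding domain.
Binding domain of *himself₆*: the embedded TP, whose subject is [Ahmad₄'s rival]₅.
*Mateo₁* does not c-command the anaphor → cannot bind it.
*[Mateo₁'s rival]₂* c-commands the anaphor but is outside its binding domain → cannot satisfy Principle A.
*Tariq₃* c-commands the anaphor but is outside its binding domain → cannot satisfy Principle A.
*Ahmad₄* does not c-command the anaphor → cannot bind it.
*[Ahmad₄'s rival]₅* c-commands the anaphor within its binding domain → licit binder.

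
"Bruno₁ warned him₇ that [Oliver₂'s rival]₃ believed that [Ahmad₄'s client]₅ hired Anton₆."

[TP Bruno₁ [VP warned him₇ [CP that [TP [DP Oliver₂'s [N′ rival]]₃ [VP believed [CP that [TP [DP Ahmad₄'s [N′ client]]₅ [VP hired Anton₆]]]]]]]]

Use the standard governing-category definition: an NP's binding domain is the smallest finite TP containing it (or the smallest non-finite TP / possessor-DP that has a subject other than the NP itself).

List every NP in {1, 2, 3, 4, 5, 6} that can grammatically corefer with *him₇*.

none

*him* is a pronoun, so Principle B applies: it must be free in its binding domain.
Binding domain of *him₇*: the matrix TP, whose subject is Bruno₁.
*Bruno₁* c-commands the pronoun within its binding domain → coindexation would violate Principle B.
*Oliver₂*: the pronoun c-commands this R-expression → coindexation would violate Principle C on *Oliver₂*.
*[Oliver₂'s rival]₃*: the pronoun c-commands this R-expression → coindexation would violate Principle C on *[Oliver₂'s rival]₃*.
*Ahmad₄*: the pronoun c-commands this R-expression → coindexation would violate Principle C on *Ahmad₄*.
*[Ahmad₄'s client]₅*: the pronoun c-commands this R-expression → coindexation would violate Principle C on *[Ahmad₄'s client]₅*.
*Anton₆*: the pronoun c-commands this R-expression → coindexation would violate Principle C on *Anton₆*.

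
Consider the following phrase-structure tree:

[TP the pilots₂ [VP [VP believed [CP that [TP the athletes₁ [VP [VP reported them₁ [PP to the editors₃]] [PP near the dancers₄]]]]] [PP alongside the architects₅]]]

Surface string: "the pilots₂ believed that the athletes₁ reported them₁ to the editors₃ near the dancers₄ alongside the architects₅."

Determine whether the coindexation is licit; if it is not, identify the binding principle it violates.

Principle B

The two coindexed NPs are *the athletes₁* and *them₁*.
*them₁* is a pronoun. Its binding domain is the embedded TP, whose subject is the athletes₁.
*the athletes₁* c-commands it within that domain and carries the same index.
The pronoun is locally bound → Principle B violation.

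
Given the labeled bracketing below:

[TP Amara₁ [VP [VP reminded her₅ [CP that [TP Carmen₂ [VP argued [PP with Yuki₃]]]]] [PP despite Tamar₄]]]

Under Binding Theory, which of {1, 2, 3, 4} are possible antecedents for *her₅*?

*her* is a pronoun, so Principle B applies: it must be free in its binding domain.
Binding domain of *her₅*: the matrix TP, whose subject is Amara₁.
*Amara₁* c-commands the pronoun within its binding domain → coindexation would violate Principle B.
*Carmen₂*: the pronoun c-commands this R-expression → coindexation would violate Principle C on *Carmen₂*.
*Yuki₃*: the pronoun c-commands this R-expression → coindexation would violate Principle C on *Yuki₃*.
*Tamar₄* and the pronoun do not c-command one another → neither Principle B nor Principle C is at stake; coindexation permitted.

{4}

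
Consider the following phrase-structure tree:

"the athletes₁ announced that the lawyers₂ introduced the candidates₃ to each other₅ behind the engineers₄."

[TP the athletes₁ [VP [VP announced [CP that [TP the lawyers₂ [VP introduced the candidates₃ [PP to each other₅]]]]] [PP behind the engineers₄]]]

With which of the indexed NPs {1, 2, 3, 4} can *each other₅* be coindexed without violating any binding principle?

*each other* is an anaphor, so Principle A applies: it must be bound in its binding domain.
Binding domain of *each other₅*: the embedded TP, whose subject is the lawyers₂.
*the athletes₁* c-commands the anaphor but is outside its binding domain → cannot satisfy Principle A.
*the lawyers₂* c-commands the anaphor within its binding domain → licit binder.
*the candidates₃* c-commands the anaphor within its binding domain → licit binder.
*the engineers₄* does not c-command the anaphor → cannot bind it.

{2, 3}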